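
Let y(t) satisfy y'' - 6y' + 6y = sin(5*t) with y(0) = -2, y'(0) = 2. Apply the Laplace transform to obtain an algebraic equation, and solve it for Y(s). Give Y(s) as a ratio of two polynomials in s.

Laplace-transform each side.
Using L{y''} = s^2 Y - s·y(0) - y'(0) and L{y'} = sY - y(0), with y(0) = -2, y'(0) = 2, the left side becomes (s^2 - 6*s + 6)Y - (-2*s + 14).
The right side is L{sin(5*t)} = 5/(s^2 + 25).
So (s^2 - 6*s + 6)Y = 5/(s^2 + 25) + (-2*s + 14).
Isolate Y and clear denominators.

Y(s) = (-2*s^3 + 14*s^2 - 50*s + 355)/(s^4 - 6*s^3 + 31*s^2 - 150*s + 150)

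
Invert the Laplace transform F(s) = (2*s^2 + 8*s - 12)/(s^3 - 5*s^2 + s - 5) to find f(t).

f(t) = 3*exp(5*t) + 3*sin(t) - cos(t)

Factor the denominator: s^3 - 5*s^2 + s - 5 = (s - 5)*(s^2 + 1).
Partial fraction decomposition gives [3/(s - 5)] + [-s/(s^2 + 1)] + [3/(s^2 + 1)].
Invert each term: 3/(s - 5) ↔ 3e^(5t); -1·s/(s^2 + 1) ↔ -cos(t); 3·1/(s^2 + 1) ↔ 3sin(t).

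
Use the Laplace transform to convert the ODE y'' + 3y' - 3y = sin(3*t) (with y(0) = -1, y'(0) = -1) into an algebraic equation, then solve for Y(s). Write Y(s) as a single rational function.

Apply the Laplace transform to the equation.
Using L{y''} = s^2 Y - s·y(0) - y'(0) and L{y'} = sY - y(0), with y(0) = -1, y'(0) = -1, the left side becomes (s^2 + 3*s - 3)Y - (-s - 4).
The right side is L{sin(3*t)} = 3/(s^2 + 9).
So (s^2 + 3*s - 3)Y = 3/(s^2 + 9) + (-s - 4).
Isolate Y and clear denominators.

Y(s) = (-s^3 - 4*s^2 - 9*s - 33)/(s^4 + 3*s^3 + 6*s^2 + 27*s - 27)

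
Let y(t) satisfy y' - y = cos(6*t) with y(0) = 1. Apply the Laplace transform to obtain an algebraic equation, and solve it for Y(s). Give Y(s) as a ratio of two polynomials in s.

Y(s) = (s^2 + s + 36)/(s^3 - s^2 + 36*s - 36)

Laplace-transform each side.
Using L{y'} = sY - y(0) = sY - 1, the left side becomes (s - 1)Y - (1).
The right side is L{cos(6*t)} = s/(s^2 + 36).
So (s - 1)Y = s/(s^2 + 36) + (1).
Divide through and combine into a single rational function.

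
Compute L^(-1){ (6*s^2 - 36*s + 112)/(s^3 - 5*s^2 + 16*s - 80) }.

Factor the denominator: s^3 - 5*s^2 + 16*s - 80 = (s - 5)*(s^2 + 16).
Partial fraction decomposition gives [2/(s - 5)] + [4*s/(s^2 + 16)] + [-16/(s^2 + 16)].
Invert each term: 2/(s - 5) ↔ 2e^(5t); 4·s/(s^2 + 16) ↔ 4cos(4t); -4·4/(s^2 + 16) ↔ -4sin(4t).

2*exp(5*t) - 4*sin(4*t) + 4*cos(4*t)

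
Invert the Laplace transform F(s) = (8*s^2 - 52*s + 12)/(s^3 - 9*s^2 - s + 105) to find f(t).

f(t) = 2*exp(7*t) + 3*exp(5*t) + 3*exp(-3*t)

Factor the denominator: s^3 - 9*s^2 - s + 105 = (s - 7)*(s - 5)*(s + 3).
Partial fraction decomposition gives [2/(s - 7)] + [3/(s + 3)] + [3/(s - 5)].
Invert each term: 2/(s - 7) ↔ 2e^(7t); 3/(s + 3) ↔ 3e^(-3t); 3/(s - 5) ↔ 3e^(5t).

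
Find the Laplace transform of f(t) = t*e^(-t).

L{e^(-t)} = 1/(s + 1).
Then apply L{t·g(t)} = -d/ds[G(s)] with G(s) = 1/(s + 1):
differentiating 1 time and applying the sign gives (s + 1)^(-2).

(s + 1)^(-2)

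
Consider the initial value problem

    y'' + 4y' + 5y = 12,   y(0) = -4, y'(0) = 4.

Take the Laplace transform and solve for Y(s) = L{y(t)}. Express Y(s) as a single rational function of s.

Y(s) = (-4*s^2 - 12*s + 12)/(s^3 + 4*s^2 + 5*s)

Transform both sides with L{·}.
The derivative rules (L{y''} = s^2 Y - s·y(0) - y'(0) and L{y'} = sY - y(0), with y(0) = -4, y'(0) = 4) turn the left side into (s^2 + 4*s + 5)Y - (-4*s - 12).
The right side is L{12} = 12/s.
So (s^2 + 4*s + 5)Y = 12/s + (-4*s - 12).
Divide through and combine into a single rational function.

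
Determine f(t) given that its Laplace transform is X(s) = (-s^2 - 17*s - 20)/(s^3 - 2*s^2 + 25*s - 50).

Factor the denominator: s^3 - 2*s^2 + 25*s - 50 = (s - 2)*(s^2 + 25).
Partial fraction decomposition gives [-2/(s - 2)] + [s/(s^2 + 25)] + [-15/(s^2 + 25)].
Invert each term: -2/(s - 2) ↔ -2e^(2t); 1·s/(s^2 + 25) ↔ cos(5t); -3·5/(s^2 + 25) ↔ -3sin(5t).

f(t) = -2*exp(2*t) - 3*sin(5*t) + cos(5*t)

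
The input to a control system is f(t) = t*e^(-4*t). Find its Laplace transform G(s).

G(s) = (s + 4)^(-2)

L{t} = 1!/s^2 = 1/s^2.
By the first shifting theorem, multiplying by e^(-4t) replaces s with s + 4.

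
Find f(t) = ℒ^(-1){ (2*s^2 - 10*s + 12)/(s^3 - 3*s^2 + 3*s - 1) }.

f(t) = 2*t^2*exp(t) - 6*t*exp(t) + 2*exp(t)

Factor the denominator: s^3 - 3*s^2 + 3*s - 1 = (s - 1)^3.
Partial fraction decomposition gives [2/(s - 1)] + [-6/(s - 1)^2] + [4/(s - 1)^3].
Invert each term: 2/(s - 1) ↔ 2e^(t); -6/(s - 1)^2 ↔ -6t·e^(t); 4/(s - 1)^3 ↔ (2)t^2·e^(t).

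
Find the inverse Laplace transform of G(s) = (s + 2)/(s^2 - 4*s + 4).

Factor the denominator: s^2 - 4*s + 4 = (s - 2)^2.
Partial fraction decomposition gives [1/(s - 2)] + [4/(s - 2)^2].
Invert each term: 1/(s - 2) ↔ e^(2t); 4/(s - 2)^2 ↔ 4t·e^(2t).

4*t*exp(2*t) + exp(2*t)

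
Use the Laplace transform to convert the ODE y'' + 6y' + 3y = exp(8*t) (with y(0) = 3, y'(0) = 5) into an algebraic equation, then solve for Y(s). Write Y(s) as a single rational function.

Y(s) = (3*s^2 - s - 183)/(s^3 - 2*s^2 - 45*s - 24)

Transform both sides with L{·}.
Using L{y''} = s^2 Y - s·y(0) - y'(0) and L{y'} = sY - y(0), with y(0) = 3, y'(0) = 5, the left side becomes (s^2 + 6*s + 3)Y - (3*s + 23).
The right side is L{exp(8*t)} = 1/(s - 8).
So (s^2 + 6*s + 3)Y = 1/(s - 8) + (3*s + 23).
Solve for Y(s) and write it as one ratio of polynomials.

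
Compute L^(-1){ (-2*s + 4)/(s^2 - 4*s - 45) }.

-2*exp(2*t)*cosh(7*t)

Rewrite the denominator: s^2 - 4*s - 45 = (s - 2)^2 - 49.
The form in (s - 2) signals a first-shifting-theorem factor e^(2t).
Since L{cosh(7t)} = s/(s^2 - 49), the inverse is e^(2*t)*cosh(7*t), scaled by -2.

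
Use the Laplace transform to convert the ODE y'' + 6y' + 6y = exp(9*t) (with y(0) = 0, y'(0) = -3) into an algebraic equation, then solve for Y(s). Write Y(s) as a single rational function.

Y(s) = (-3*s + 28)/(s^3 - 3*s^2 - 48*s - 54)

Apply the Laplace transform to the equation.
The derivative rules (L{y''} = s^2 Y - s·y(0) - y'(0) and L{y'} = sY - y(0), with y(0) = 0, y'(0) = -3) turn the left side into (s^2 + 6*s + 6)Y - (-3).
The right side is L{exp(9*t)} = 1/(s - 9).
So (s^2 + 6*s + 6)Y = 1/(s - 9) + (-3).
Divide through and combine into a single rational function.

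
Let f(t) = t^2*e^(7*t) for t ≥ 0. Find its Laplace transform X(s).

X(s) = 2/(s - 7)^3

L{e^(7t)} = 1/(s - 7).
Then apply L{t^2·g(t)} = (-1)^2 d^2/ds^2[G(s)] with G(s) = 1/(s - 7):
differentiating 2 times and applying the sign gives 2/(s - 7)^3.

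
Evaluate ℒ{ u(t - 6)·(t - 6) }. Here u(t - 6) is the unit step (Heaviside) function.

By the second shifting theorem, L{u(t - c)·g(t - c)} = e^(-cs)·G(s) with c = 6 and G(s) = L{g(t)}.
L{t} = 1!/s^2 = 1/s^2.

exp(-6*s)/s^2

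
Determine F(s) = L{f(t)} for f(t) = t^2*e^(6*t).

F(s) = 2/(s - 6)^3

L{e^(6t)} = 1/(s - 6).
Then apply L{t^2·g(t)} = (-1)^2 d^2/ds^2[G(s)] with G(s) = 1/(s - 6):
differentiating 2 times and applying the sign gives 2/(s - 6)^3.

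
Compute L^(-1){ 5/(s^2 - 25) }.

sinh(5*t)

Since L{sinh(5t)} = 5/(s^2 - 25), the inverse is sinh(5*t).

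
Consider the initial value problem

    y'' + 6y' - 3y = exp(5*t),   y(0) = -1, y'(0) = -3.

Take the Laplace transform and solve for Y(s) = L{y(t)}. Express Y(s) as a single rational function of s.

Apply the Laplace transform to the equation.
With L{y''} = s^2 Y - s·y(0) - y'(0) and L{y'} = sY - y(0), with y(0) = -1, y'(0) = -3: the LHS transforms to (s^2 + 6*s - 3)Y - (-s - 9).
The right side is L{exp(5*t)} = 1/(s - 5).
So (s^2 + 6*s - 3)Y = 1/(s - 5) + (-s - 9).
Isolate Y and clear denominators.

Y(s) = (-s^2 - 4*s + 46)/(s^3 + s^2 - 33*s + 15)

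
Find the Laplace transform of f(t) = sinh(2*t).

L{sinh(2t)} = 2/(s^2 - 4).

2/(s^2 - 4)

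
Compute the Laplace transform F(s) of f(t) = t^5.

F(s) = 120/s^6

L{t^5} = 5!/s^6 = 120/s^6.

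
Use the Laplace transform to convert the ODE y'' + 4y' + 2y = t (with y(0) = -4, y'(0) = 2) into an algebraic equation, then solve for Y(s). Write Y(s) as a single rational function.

Apply the Laplace transform to the equation.
With L{y''} = s^2 Y - s·y(0) - y'(0) and L{y'} = sY - y(0), with y(0) = -4, y'(0) = 2: the LHS transforms to (s^2 + 4*s + 2)Y - (-4*s - 14).
The right side is L{t} = s^(-2).
So (s^2 + 4*s + 2)Y = s^(-2) + (-4*s - 14).
Divide through and combine into a single rational function.

Y(s) = (-4*s^3 - 14*s^2 + 1)/(s^4 + 4*s^3 + 2*s^2)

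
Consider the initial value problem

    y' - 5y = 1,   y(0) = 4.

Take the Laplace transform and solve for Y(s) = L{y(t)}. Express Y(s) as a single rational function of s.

Y(s) = (4*s + 1)/(s^2 - 5*s)

Transform both sides with L{·}.
With L{y'} = sY - y(0) = sY - 4: the LHS transforms to (s - 5)Y - (4).
The right side is L{1} = 1/s.
So (s - 5)Y = 1/s + (4).
Solve for Y(s) and write it as one ratio of polynomials.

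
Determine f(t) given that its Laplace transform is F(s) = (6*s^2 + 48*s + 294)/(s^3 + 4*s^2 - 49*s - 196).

Factor the denominator: s^3 + 4*s^2 - 49*s - 196 = (s - 7)*(s + 4)*(s + 7).
Partial fraction decomposition gives [-6/(s + 4)] + [6/(s - 7)] + [6/(s + 7)].
Invert each term: -6/(s + 4) ↔ -6e^(-4t); 6/(s - 7) ↔ 6e^(7t); 6/(s + 7) ↔ 6e^(-7t).

f(t) = 6*exp(7*t) - 6*exp(-4*t) + 6*exp(-7*t)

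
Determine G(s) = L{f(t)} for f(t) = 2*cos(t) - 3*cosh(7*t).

G(s) = 2*s/(s^2 + 1) - 3*s/(s^2 - 49)

By linearity of the Laplace transform, transform each term separately.
(2)·[L{cos(t)} = s/(s^2 + 1)]; (-3)·[L{cosh(7t)} = s/(s^2 - 49)].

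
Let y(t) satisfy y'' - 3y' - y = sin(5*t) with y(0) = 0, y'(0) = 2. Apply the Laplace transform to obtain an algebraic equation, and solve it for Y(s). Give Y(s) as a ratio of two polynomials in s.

Y(s) = (2*s^2 + 55)/(s^4 - 3*s^3 + 24*s^2 - 75*s - 25)

Take the Laplace transform of both sides.
Using L{y''} = s^2 Y - s·y(0) - y'(0) and L{y'} = sY - y(0), with y(0) = 0, y'(0) = 2, the left side becomes (s^2 - 3*s - 1)Y - (2).
The right side is L{sin(5*t)} = 5/(s^2 + 25).
So (s^2 - 3*s - 1)Y = 5/(s^2 + 25) + (2).
Solve for Y(s) and write it as one ratio of polynomials.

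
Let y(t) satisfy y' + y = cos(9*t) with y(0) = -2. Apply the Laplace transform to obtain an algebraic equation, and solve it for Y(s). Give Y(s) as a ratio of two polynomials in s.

Laplace-transform each side.
With L{y'} = sY - y(0) = sY - (-2): the LHS transforms to (s + 1)Y - (-2).
The right side is L{cos(9*t)} = s/(s^2 + 81).
So (s + 1)Y = s/(s^2 + 81) + (-2).
Isolate Y and clear denominators.

Y(s) = (-2*s^2 + s - 162)/(s^3 + s^2 + 81*s + 81)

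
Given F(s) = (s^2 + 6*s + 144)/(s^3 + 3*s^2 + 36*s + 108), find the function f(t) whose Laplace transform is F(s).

Factor the denominator: s^3 + 3*s^2 + 36*s + 108 = (s + 3)*(s^2 + 36).
Partial fraction decomposition gives [3/(s + 3)] + [-2*s/(s^2 + 36)] + [12/(s^2 + 36)].
Invert each term: 3/(s + 3) ↔ 3e^(-3t); -2·s/(s^2 + 36) ↔ -2cos(6t); 2·6/(s^2 + 36) ↔ 2sin(6t).

f(t) = 2*sin(6*t) - 2*cos(6*t) + 3*exp(-3*t)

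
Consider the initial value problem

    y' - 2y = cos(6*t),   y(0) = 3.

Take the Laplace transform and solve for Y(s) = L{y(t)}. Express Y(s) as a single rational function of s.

Y(s) = (3*s^2 + s + 108)/(s^3 - 2*s^2 + 36*s - 72)

Transform both sides with L{·}.
The derivative rules (L{y'} = sY - y(0) = sY - 3) turn the left side into (s - 2)Y - (3).
The right side is L{cos(6*t)} = s/(s^2 + 36).
So (s - 2)Y = s/(s^2 + 36) + (3).
Divide through and combine into a single rational function.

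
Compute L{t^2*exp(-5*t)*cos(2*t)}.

L{cos(2t)} = s/(s^2 + 4).
Multiplying by e^(-5t) shifts s → s + 5, so L{exp(-5*t)*cos(2*t)} = (s + 5)/((s + 5)^2 + 4).
Then apply L{t^2·g(t)} = (-1)^2 d^2/ds^2[H(s)] with H(s) = (s + 5)/((s + 5)^2 + 4):
differentiating 2 times and applying the sign gives 2*(s + 5)*(s^2 + 10*s + 13)/(s^2 + 10*s + 29)^3.

2*(s + 5)*(s^2 + 10*s + 13)/(s^2 + 10*s + 29)^3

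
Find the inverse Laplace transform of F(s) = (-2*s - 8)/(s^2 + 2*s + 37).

-exp(-t)*sin(6*t) - 2*exp(-t)*cos(6*t)

Complete the square in the denominator: s^2 + 2*s + 37 = (s + 1)^2 + 6^2.
Split the numerator to match: -2*s - 8 = -2·(s + 1) - 1·6.
Invert each term: -2·(s + 1)/((s + 1)^2 + 36) ↔ -2e^(-t)cos(6t); -1·6/((s + 1)^2 + 36) ↔ -e^(-t)sin(6t).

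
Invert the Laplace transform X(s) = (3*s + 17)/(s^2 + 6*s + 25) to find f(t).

f(t) = 2*exp(-3*t)*sin(4*t) + 3*exp(-3*t)*cos(4*t)

Complete the square in the denominator: s^2 + 6*s + 25 = (s + 3)^2 + 4^2.
Split the numerator to match: 3*s + 17 = 3·(s + 3) + 2·4.
Invert each term: 3·(s + 3)/((s + 3)^2 + 16) ↔ 3e^(-3t)cos(4t); 2·4/((s + 3)^2 + 16) ↔ 2e^(-3t)sin(4t).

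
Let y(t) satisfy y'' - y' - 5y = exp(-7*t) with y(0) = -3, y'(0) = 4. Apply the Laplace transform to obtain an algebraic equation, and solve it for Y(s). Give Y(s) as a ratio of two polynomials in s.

Laplace-transform each side.
Using L{y''} = s^2 Y - s·y(0) - y'(0) and L{y'} = sY - y(0), with y(0) = -3, y'(0) = 4, the left side becomes (s^2 - s - 5)Y - (-3*s + 7).
The right side is L{exp(-7*t)} = 1/(s + 7).
So (s^2 - s - 5)Y = 1/(s + 7) + (-3*s + 7).
Solve for Y(s) and write it as one ratio of polynomials.

Y(s) = (-3*s^2 - 14*s + 50)/(s^3 + 6*s^2 - 12*s - 35)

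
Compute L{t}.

L{t} = 1!/s^2 = 1/s^2.

s^(-2)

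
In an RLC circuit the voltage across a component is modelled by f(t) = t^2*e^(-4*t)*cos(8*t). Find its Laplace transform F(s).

L{cos(8t)} = s/(s^2 + 64).
Multiplying by e^(-4t) shifts s → s + 4, so L{e^(-4*t)*cos(8*t)} = (s + 4)/((s + 4)^2 + 64).
Then apply L{t^2·g(t)} = (-1)^2 d^2/ds^2[G(s)] with G(s) = (s + 4)/((s + 4)^2 + 64):
differentiating 2 times and applying the sign gives 2*(s + 4)*(s^2 + 8*s - 176)/(s^2 + 8*s + 80)^3.

F(s) = 2*(s + 4)*(s^2 + 8*s - 176)/(s^2 + 8*s + 80)^3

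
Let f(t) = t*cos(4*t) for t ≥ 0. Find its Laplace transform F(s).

L{cos(4t)} = s/(s^2 + 16).
Then apply L{t·g(t)} = -d/ds[G(s)] with G(s) = s/(s^2 + 16):
differentiating 1 time and applying the sign gives (s - 4)*(s + 4)/(s^2 + 16)^2.

F(s) = (s - 4)*(s + 4)/(s^2 + 16)^2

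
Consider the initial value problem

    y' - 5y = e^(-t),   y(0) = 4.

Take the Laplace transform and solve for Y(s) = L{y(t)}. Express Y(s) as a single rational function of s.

Apply the Laplace transform to the equation.
The derivative rules (L{y'} = sY - y(0) = sY - 4) turn the left side into (s - 5)Y - (4).
The right side is L{e^(-t)} = 1/(s + 1).
So (s - 5)Y = 1/(s + 1) + (4).
Divide through and combine into a single rational function.

Y(s) = (4*s + 5)/(s^2 - 4*s - 5)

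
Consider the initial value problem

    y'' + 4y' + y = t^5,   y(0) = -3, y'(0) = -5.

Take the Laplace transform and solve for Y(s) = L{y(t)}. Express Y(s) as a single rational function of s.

Y(s) = (-3*s^7 - 17*s^6 + 120)/(s^8 + 4*s^7 + s^6)

Apply the Laplace transform to the equation.
The derivative rules (L{y''} = s^2 Y - s·y(0) - y'(0) and L{y'} = sY - y(0), with y(0) = -3, y'(0) = -5) turn the left side into (s^2 + 4*s + 1)Y - (-3*s - 17).
The right side is L{t^5} = 120/s^6.
So (s^2 + 4*s + 1)Y = 120/s^6 + (-3*s - 17).
Solve for Y(s) and write it as one ratio of polynomials.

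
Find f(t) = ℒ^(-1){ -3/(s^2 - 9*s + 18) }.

f(t) = -exp(6*t) + exp(3*t)

Factor the denominator: s^2 - 9*s + 18 = (s - 6)*(s - 3).
Partial fraction decomposition gives [-1/(s - 6)] + [1/(s - 3)].
Invert each term: -1/(s - 6) ↔ -e^(6t); 1/(s - 3) ↔ e^(3t).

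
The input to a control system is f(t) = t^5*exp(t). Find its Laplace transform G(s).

L{t^5} = 5!/s^6 = 120/s^6.
By the first shifting theorem, multiplying by e^(t) replaces s with s - 1.

G(s) = 120/(s - 1)^6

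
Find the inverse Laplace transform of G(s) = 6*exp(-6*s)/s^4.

Heaviside(t - 6)*((t - 6)^3)

The factor e^(-6s) signals a time shift by c = 6 (second shifting theorem).
L{t^3} = 3!/s^4 = 6/s^4, so L^-1{6/s^4} = t^3.
Hence the inverse is u(t - 6) times that function evaluated at t - 6.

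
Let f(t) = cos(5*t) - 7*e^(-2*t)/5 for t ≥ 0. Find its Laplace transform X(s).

Apply the Laplace transform termwise.
(-7/5)·[L{e^(-2t)} = 1/(s + 2)]; L{cos(5t)} = s/(s^2 + 25).

X(s) = s/(s^2 + 25) - 7/(5*(s + 2))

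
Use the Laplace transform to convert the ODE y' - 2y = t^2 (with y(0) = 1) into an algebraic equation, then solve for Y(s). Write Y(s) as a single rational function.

Y(s) = (s^3 + 2)/(s^4 - 2*s^3)

Laplace-transform each side.
The derivative rules (L{y'} = sY - y(0) = sY - 1) turn the left side into (s - 2)Y - (1).
The right side is L{t^2} = 2/s^3.
So (s - 2)Y = 2/s^3 + (1).
Divide through and combine into a single rational function.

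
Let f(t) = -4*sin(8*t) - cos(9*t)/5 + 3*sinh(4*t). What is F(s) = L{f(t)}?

F(s) = -s/(5*(s^2 + 81)) - 32/(s^2 + 64) + 12/(s^2 - 16)

The transform is linear, so treat each term independently.
(-4)·[L{sin(8t)} = 8/(s^2 + 64)]; (-1/5)·[L{cos(9t)} = s/(s^2 + 81)]; (3)·[L{sinh(4t)} = 4/(s^2 - 16)].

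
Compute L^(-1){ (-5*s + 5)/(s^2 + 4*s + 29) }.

Complete the square in the denominator: s^2 + 4*s + 29 = (s + 2)^2 + 5^2.
Split the numerator to match: -5*s + 5 = -5·(s + 2) + 3·5.
Invert each term: -5·(s + 2)/((s + 2)^2 + 25) ↔ -5e^(-2t)cos(5t); 3·5/((s + 2)^2 + 25) ↔ 3e^(-2t)sin(5t).

3*exp(-2*t)*sin(5*t) - 5*exp(-2*t)*cos(5*t)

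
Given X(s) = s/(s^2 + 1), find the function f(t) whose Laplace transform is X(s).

Since L{cos(t)} = s/(s^2 + 1), the inverse is cos(t).

f(t) = cos(t)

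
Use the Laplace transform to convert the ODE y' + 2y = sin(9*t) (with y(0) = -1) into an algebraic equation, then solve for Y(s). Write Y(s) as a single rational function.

Transform both sides with L{·}.
The derivative rules (L{y'} = sY - y(0) = sY - (-1)) turn the left side into (s + 2)Y - (-1).
The right side is L{sin(9*t)} = 9/(s^2 + 81).
So (s + 2)Y = 9/(s^2 + 81) + (-1).
Isolate Y and clear denominators.

Y(s) = (-s^2 - 72)/(s^3 + 2*s^2 + 81*s + 162)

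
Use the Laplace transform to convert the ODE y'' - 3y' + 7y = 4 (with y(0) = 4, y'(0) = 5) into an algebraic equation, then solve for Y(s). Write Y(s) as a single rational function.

Take the Laplace transform of both sides.
With L{y''} = s^2 Y - s·y(0) - y'(0) and L{y'} = sY - y(0), with y(0) = 4, y'(0) = 5: the LHS transforms to (s^2 - 3*s + 7)Y - (4*s - 7).
The right side is L{4} = 4/s.
So (s^2 - 3*s + 7)Y = 4/s + (4*s - 7).
Solve for Y(s) and write it as one ratio of polynomials.

Y(s) = (4*s^2 - 7*s + 4)/(s^3 - 3*s^2 + 7*s)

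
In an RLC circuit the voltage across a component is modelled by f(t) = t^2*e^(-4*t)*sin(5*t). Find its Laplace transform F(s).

L{sin(5t)} = 5/(s^2 + 25).
Multiplying by e^(-4t) shifts s → s + 4, so L{e^(-4*t)*sin(5*t)} = 5/((s + 4)^2 + 25).
Then apply L{t^2·g(t)} = (-1)^2 d^2/ds^2[G(s)] with G(s) = 5/((s + 4)^2 + 25):
differentiating 2 times and applying the sign gives 10*(3*s^2 + 24*s + 23)/(s^2 + 8*s + 41)^3.

F(s) = 10*(3*s^2 + 24*s + 23)/(s^2 + 8*s + 41)^3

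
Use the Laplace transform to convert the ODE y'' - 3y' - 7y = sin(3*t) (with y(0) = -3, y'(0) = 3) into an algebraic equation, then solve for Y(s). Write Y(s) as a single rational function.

Apply the Laplace transform to the equation.
Using L{y''} = s^2 Y - s·y(0) - y'(0) and L{y'} = sY - y(0), with y(0) = -3, y'(0) = 3, the left side becomes (s^2 - 3*s - 7)Y - (-3*s + 12).
The right side is L{sin(3*t)} = 3/(s^2 + 9).
So (s^2 - 3*s - 7)Y = 3/(s^2 + 9) + (-3*s + 12).
Isolate Y and clear denominators.

Y(s) = (-3*s^3 + 12*s^2 - 27*s + 111)/(s^4 - 3*s^3 + 2*s^2 - 27*s - 63)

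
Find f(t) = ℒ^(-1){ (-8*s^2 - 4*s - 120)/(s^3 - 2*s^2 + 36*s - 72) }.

Factor the denominator: s^3 - 2*s^2 + 36*s - 72 = (s - 2)*(s^2 + 36).
Partial fraction decomposition gives [-4/(s - 2)] + [-4*s/(s^2 + 36)] + [-12/(s^2 + 36)].
Invert each term: -4/(s - 2) ↔ -4e^(2t); -4·s/(s^2 + 36) ↔ -4cos(6t); -2·6/(s^2 + 36) ↔ -2sin(6t).

f(t) = -4*exp(2*t) - 2*sin(6*t) - 4*cos(6*t)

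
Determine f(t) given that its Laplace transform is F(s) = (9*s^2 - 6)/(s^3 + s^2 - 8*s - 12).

Factor the denominator: s^3 + s^2 - 8*s - 12 = (s - 3)*(s + 2)^2.
Partial fraction decomposition gives [6/(s + 2)] + [-6/(s + 2)^2] + [3/(s - 3)].
Invert each term: 6/(s + 2) ↔ 6e^(-2t); -6/(s + 2)^2 ↔ -6t·e^(-2t); 3/(s - 3) ↔ 3e^(3t).

f(t) = -6*t*exp(-2*t) + 3*exp(3*t) + 6*exp(-2*t)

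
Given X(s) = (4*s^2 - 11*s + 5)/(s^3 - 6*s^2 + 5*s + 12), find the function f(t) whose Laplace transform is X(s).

f(t) = 5*exp(4*t) - 2*exp(3*t) + exp(-t)

Factor the denominator: s^3 - 6*s^2 + 5*s + 12 = (s - 4)*(s - 3)*(s + 1).
Partial fraction decomposition gives [-2/(s - 3)] + [1/(s + 1)] + [5/(s - 4)].
Invert each term: -2/(s - 3) ↔ -2e^(3t); 1/(s + 1) ↔ e^(-t); 5/(s - 4) ↔ 5e^(4t).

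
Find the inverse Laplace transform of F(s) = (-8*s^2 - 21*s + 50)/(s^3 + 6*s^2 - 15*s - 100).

5*t*exp(-5*t) - 2*exp(4*t) - 6*exp(-5*t)

Factor the denominator: s^3 + 6*s^2 - 15*s - 100 = (s - 4)*(s + 5)^2.
Partial fraction decomposition gives [-6/(s + 5)] + [5/(s + 5)^2] + [-2/(s - 4)].
Invert each term: -6/(s + 5) ↔ -6e^(-5t); 5/(s + 5)^2 ↔ 5t·e^(-5t); -2/(s - 4) ↔ -2e^(4t).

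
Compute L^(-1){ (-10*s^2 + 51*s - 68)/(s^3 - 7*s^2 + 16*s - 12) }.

6*t*exp(2*t) - 5*exp(3*t) - 5*exp(2*t)

Factor the denominator: s^3 - 7*s^2 + 16*s - 12 = (s - 3)*(s - 2)^2.
Partial fraction decomposition gives [-5/(s - 2)] + [6/(s - 2)^2] + [-5/(s - 3)].
Invert each term: -5/(s - 2) ↔ -5e^(2t); 6/(s - 2)^2 ↔ 6t·e^(2t); -5/(s - 3) ↔ -5e^(3t).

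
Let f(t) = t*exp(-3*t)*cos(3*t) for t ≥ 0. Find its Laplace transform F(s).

L{cos(3t)} = s/(s^2 + 9).
Multiplying by e^(-3t) shifts s → s + 3, so L{exp(-3*t)*cos(3*t)} = (s + 3)/((s + 3)^2 + 9).
Then apply L{t·g(t)} = -d/ds[G(s)] with G(s) = (s + 3)/((s + 3)^2 + 9):
differentiating 1 time and applying the sign gives s*(s + 6)/(s^2 + 6*s + 18)^2.

F(s) = s*(s + 6)/(s^2 + 6*s + 18)^2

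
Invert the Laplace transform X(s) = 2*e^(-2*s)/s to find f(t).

The factor e^(-2s) signals a time shift by c = 2 (second shifting theorem).
L{2} = 2/s, so L^-1{2/s} = 2.
Hence the inverse is u(t - 2) times that function evaluated at t - 2.

f(t) = Heaviside(t - 2)*(2)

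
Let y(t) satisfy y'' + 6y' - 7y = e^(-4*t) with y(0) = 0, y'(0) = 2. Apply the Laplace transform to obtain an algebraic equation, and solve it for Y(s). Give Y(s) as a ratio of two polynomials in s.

Transform both sides with L{·}.
Using L{y''} = s^2 Y - s·y(0) - y'(0) and L{y'} = sY - y(0), with y(0) = 0, y'(0) = 2, the left side becomes (s^2 + 6*s - 7)Y - (2).
The right side is L{e^(-4*t)} = 1/(s + 4).
So (s^2 + 6*s - 7)Y = 1/(s + 4) + (2).
Divide through and combine into a single rational function.

Y(s) = (2*s + 9)/(s^3 + 10*s^2 + 17*s - 28)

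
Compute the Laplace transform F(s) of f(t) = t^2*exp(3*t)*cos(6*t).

F(s) = 2*(s - 3)*(s^2 - 6*s - 99)/(s^2 - 6*s + 45)^3

L{cos(6t)} = s/(s^2 + 36).
Multiplying by e^(3t) shifts s → s - 3, so L{exp(3*t)*cos(6*t)} = (s - 3)/((s - 3)^2 + 36).
Then apply L{t^2·g(t)} = (-1)^2 d^2/ds^2[G(s)] with G(s) = (s - 3)/((s - 3)^2 + 36):
differentiating 2 times and applying the sign gives 2*(s - 3)*(s^2 - 6*s - 99)/(s^2 - 6*s + 45)^3.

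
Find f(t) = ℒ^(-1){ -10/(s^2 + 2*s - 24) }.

f(t) = -2*exp(-t)*sinh(5*t)

Rewrite the denominator: s^2 + 2*s - 24 = (s + 1)^2 - 25.
The form in (s + 1) signals a first-shifting-theorem factor e^(-t).
Since L{sinh(5t)} = 5/(s^2 - 25), the inverse is exp(-t)*sinh(5*t), scaled by -2.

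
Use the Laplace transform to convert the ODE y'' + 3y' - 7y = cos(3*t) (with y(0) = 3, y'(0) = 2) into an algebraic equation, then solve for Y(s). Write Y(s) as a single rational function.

Laplace-transform each side.
Using L{y''} = s^2 Y - s·y(0) - y'(0) and L{y'} = sY - y(0), with y(0) = 3, y'(0) = 2, the left side becomes (s^2 + 3*s - 7)Y - (3*s + 11).
The right side is L{cos(3*t)} = s/(s^2 + 9).
So (s^2 + 3*s - 7)Y = s/(s^2 + 9) + (3*s + 11).
Isolate Y and clear denominators.

Y(s) = (3*s^3 + 11*s^2 + 28*s + 99)/(s^4 + 3*s^3 + 2*s^2 + 27*s - 63)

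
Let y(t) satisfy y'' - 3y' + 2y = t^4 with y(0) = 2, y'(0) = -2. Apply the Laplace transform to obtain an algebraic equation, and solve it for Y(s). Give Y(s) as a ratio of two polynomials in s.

Apply the Laplace transform to the equation.
Using L{y''} = s^2 Y - s·y(0) - y'(0) and L{y'} = sY - y(0), with y(0) = 2, y'(0) = -2, the left side becomes (s^2 - 3*s + 2)Y - (2*s - 8).
The right side is L{t^4} = 24/s^5.
So (s^2 - 3*s + 2)Y = 24/s^5 + (2*s - 8).
Divide through and combine into a single rational function.

Y(s) = (2*s^6 - 8*s^5 + 24)/(s^7 - 3*s^6 + 2*s^5)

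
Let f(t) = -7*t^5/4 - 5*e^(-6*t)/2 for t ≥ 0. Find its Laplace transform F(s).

Apply the Laplace transform termwise.
(-5/2)·[L{e^(-6t)} = 1/(s + 6)]; (-7/4)·[L{t^5} = 5!/s^6 = 120/s^6].

F(s) = -5/(2*(s + 6)) - 210/s^6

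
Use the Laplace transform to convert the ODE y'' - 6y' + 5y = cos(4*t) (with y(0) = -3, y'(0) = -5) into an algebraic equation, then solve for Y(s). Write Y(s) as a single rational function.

Transform both sides with L{·}.
Using L{y''} = s^2 Y - s·y(0) - y'(0) and L{y'} = sY - y(0), with y(0) = -3, y'(0) = -5, the left side becomes (s^2 - 6*s + 5)Y - (-3*s + 13).
The right side is L{cos(4*t)} = s/(s^2 + 16).
So (s^2 - 6*s + 5)Y = s/(s^2 + 16) + (-3*s + 13).
Solve for Y(s) and write it as one ratio of polynomials.

Y(s) = (-3*s^3 + 13*s^2 - 47*s + 208)/(s^4 - 6*s^3 + 21*s^2 - 96*s + 80)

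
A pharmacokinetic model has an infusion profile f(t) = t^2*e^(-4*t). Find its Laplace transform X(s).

X(s) = 2/(s + 4)^3

L{e^(-4t)} = 1/(s + 4).
Then apply L{t^2·g(t)} = (-1)^2 d^2/ds^2[G(s)] with G(s) = 1/(s + 4):
differentiating 2 times and applying the sign gives 2/(s + 4)^3.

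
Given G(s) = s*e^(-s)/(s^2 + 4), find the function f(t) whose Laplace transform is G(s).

f(t) = Heaviside(t - 1)*(cos(2*t - 2))

The factor e^(-s) signals a time shift by c = 1 (second shifting theorem).
L{cos(2t)} = s/(s^2 + 4), so L^-1{s/(s^2 + 4)} = cos(2*t).
Hence the inverse is u(t - 1) times that function evaluated at t - 1.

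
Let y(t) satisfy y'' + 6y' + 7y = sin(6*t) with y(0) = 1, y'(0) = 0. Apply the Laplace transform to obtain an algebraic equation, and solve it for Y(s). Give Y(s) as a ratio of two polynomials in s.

Y(s) = (s^3 + 6*s^2 + 36*s + 222)/(s^4 + 6*s^3 + 43*s^2 + 216*s + 252)

Laplace-transform each side.
Using L{y''} = s^2 Y - s·y(0) - y'(0) and L{y'} = sY - y(0), with y(0) = 1, y'(0) = 0, the left side becomes (s^2 + 6*s + 7)Y - (s + 6).
The right side is L{sin(6*t)} = 6/(s^2 + 36).
So (s^2 + 6*s + 7)Y = 6/(s^2 + 36) + (s + 6).
Solve for Y(s) and write it as one ratio of polynomials.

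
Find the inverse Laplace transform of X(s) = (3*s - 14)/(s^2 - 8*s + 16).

Factor the denominator: s^2 - 8*s + 16 = (s - 4)^2.
Partial fraction decomposition gives [3/(s - 4)] + [-2/(s - 4)^2].
Invert each term: 3/(s - 4) ↔ 3e^(4t); -2/(s - 4)^2 ↔ -2t·e^(4t).

-2*t*exp(4*t) + 3*exp(4*t)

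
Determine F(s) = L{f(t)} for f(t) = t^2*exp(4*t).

L{e^(4t)} = 1/(s - 4).
Then apply L{t^2·g(t)} = (-1)^2 d^2/ds^2[G(s)] with G(s) = 1/(s - 4):
differentiating 2 times and applying the sign gives 2/(s - 4)^3.

F(s) = 2/(s - 4)^3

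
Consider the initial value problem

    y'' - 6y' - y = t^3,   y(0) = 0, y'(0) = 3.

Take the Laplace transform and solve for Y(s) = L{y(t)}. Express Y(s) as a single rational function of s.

Laplace-transform each side.
Using L{y''} = s^2 Y - s·y(0) - y'(0) and L{y'} = sY - y(0), with y(0) = 0, y'(0) = 3, the left side becomes (s^2 - 6*s - 1)Y - (3).
The right side is L{t^3} = 6/s^4.
So (s^2 - 6*s - 1)Y = 6/s^4 + (3).
Divide through and combine into a single rational function.

Y(s) = (3*s^4 + 6)/(s^6 - 6*s^5 - s^4)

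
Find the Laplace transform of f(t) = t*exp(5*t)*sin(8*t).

L{sin(8t)} = 8/(s^2 + 64).
Multiplying by e^(5t) shifts s → s - 5, so L{exp(5*t)*sin(8*t)} = 8/((s - 5)^2 + 64).
Then apply L{t·g(t)} = -d/ds[G(s)] with G(s) = 8/((s - 5)^2 + 64):
differentiating 1 time and applying the sign gives 16*(s - 5)/(s^2 - 10*s + 89)^2.

16*(s - 5)/(s^2 - 10*s + 89)^2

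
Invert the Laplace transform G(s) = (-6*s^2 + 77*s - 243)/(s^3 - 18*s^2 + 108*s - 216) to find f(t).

f(t) = 3*t^2*exp(6*t)/2 + 5*t*exp(6*t) - 6*exp(6*t)

Factor the denominator: s^3 - 18*s^2 + 108*s - 216 = (s - 6)^3.
Partial fraction decomposition gives [-6/(s - 6)] + [5/(s - 6)^2] + [3/(s - 6)^3].
Invert each term: -6/(s - 6) ↔ -6e^(6t); 5/(s - 6)^2 ↔ 5t·e^(6t); 3/(s - 6)^3 ↔ (3/2)t^2·e^(6t).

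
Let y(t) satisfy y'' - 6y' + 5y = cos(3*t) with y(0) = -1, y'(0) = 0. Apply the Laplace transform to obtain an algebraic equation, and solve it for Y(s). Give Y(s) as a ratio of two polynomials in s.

Apply the Laplace transform to the equation.
Using L{y''} = s^2 Y - s·y(0) - y'(0) and L{y'} = sY - y(0), with y(0) = -1, y'(0) = 0, the left side becomes (s^2 - 6*s + 5)Y - (-s + 6).
The right side is L{cos(3*t)} = s/(s^2 + 9).
So (s^2 - 6*s + 5)Y = s/(s^2 + 9) + (-s + 6).
Isolate Y and clear denominators.

Y(s) = (-s^3 + 6*s^2 - 8*s + 54)/(s^4 - 6*s^3 + 14*s^2 - 54*s + 45)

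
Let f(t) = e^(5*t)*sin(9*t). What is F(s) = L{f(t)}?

L{sin(9t)} = 9/(s^2 + 81).
By the first shifting theorem, multiplying by e^(5t) replaces s with s - 5.

F(s) = 9/((s - 5)^2 + 81)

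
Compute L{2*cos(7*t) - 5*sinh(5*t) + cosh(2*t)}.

2*s/(s^2 + 49) + s/(s^2 - 4) - 25/(s^2 - 25)

The transform is linear, so treat each term independently.
L{cosh(2t)} = s/(s^2 - 4); (-5)·[L{sinh(5t)} = 5/(s^2 - 25)]; (2)·[L{cos(7t)} = s/(s^2 + 49)].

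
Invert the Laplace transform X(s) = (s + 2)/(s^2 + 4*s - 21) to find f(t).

f(t) = exp(-2*t)*cosh(5*t)

Rewrite the denominator: s^2 + 4*s - 21 = (s + 2)^2 - 25.
The form in (s + 2) signals a first-shifting-theorem factor e^(-2t).
Since L{cosh(5t)} = s/(s^2 - 25), the inverse is e^(-2*t)*cosh(5*t).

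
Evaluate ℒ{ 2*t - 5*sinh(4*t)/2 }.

Apply the Laplace transform termwise.
(-5/2)·[L{sinh(4t)} = 4/(s^2 - 16)]; (2)·[L{t} = 1!/s^2 = 1/s^2].

-10/(s^2 - 16) + 2/s^2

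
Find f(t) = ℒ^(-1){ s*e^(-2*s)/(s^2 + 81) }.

f(t) = Heaviside(t - 2)*(cos(9*t - 18))

The factor e^(-2s) signals a time shift by c = 2 (second shifting theorem).
L{cos(9t)} = s/(s^2 + 81), so L^-1{s/(s^2 + 81)} = cos(9*t).
Hence the inverse is u(t - 2) times that function evaluated at t - 2.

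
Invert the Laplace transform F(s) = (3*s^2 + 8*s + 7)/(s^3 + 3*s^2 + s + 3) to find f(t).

f(t) = 2*sin(t) + 2*cos(t) + exp(-3*t)

Factor the denominator: s^3 + 3*s^2 + s + 3 = (s + 3)*(s^2 + 1).
Partial fraction decomposition gives [1/(s + 3)] + [2*s/(s^2 + 1)] + [2/(s^2 + 1)].
Invert each term: 1/(s + 3) ↔ e^(-3t); 2·s/(s^2 + 1) ↔ 2cos(t); 2·1/(s^2 + 1) ↔ 2sin(t).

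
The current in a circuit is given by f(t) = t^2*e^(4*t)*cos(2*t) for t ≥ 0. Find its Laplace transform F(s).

F(s) = 2*(s - 4)*(s^2 - 8*s + 4)/(s^2 - 8*s + 20)^3

L{cos(2t)} = s/(s^2 + 4).
Multiplying by e^(4t) shifts s → s - 4, so L{e^(4*t)*cos(2*t)} = (s - 4)/((s - 4)^2 + 4).
Then apply L{t^2·g(t)} = (-1)^2 d^2/ds^2[G(s)] with G(s) = (s - 4)/((s - 4)^2 + 4):
differentiating 2 times and applying the sign gives 2*(s - 4)*(s^2 - 8*s + 4)/(s^2 - 8*s + 20)^3.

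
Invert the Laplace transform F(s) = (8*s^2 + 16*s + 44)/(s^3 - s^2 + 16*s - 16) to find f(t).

Factor the denominator: s^3 - s^2 + 16*s - 16 = (s - 1)*(s^2 + 16).
Partial fraction decomposition gives [4/(s - 1)] + [4*s/(s^2 + 16)] + [20/(s^2 + 16)].
Invert each term: 4/(s - 1) ↔ 4e^(t); 4·s/(s^2 + 16) ↔ 4cos(4t); 5·4/(s^2 + 16) ↔ 5sin(4t).

f(t) = 4*exp(t) + 5*sin(4*t) + 4*cos(4*t)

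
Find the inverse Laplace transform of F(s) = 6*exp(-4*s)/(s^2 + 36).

Heaviside(t - 4)*(sin(6*t - 24))

The factor e^(-4s) signals a time shift by c = 4 (second shifting theorem).
L{sin(6t)} = 6/(s^2 + 36), so L^-1{6/(s^2 + 36)} = sin(6*t).
Hence the inverse is u(t - 4) times that function evaluated at t - 4.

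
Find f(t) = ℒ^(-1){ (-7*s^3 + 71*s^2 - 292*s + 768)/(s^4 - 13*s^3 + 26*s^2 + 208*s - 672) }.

f(t) = -6*exp(7*t) - 3*exp(6*t) + 6*exp(4*t) - 4*exp(-4*t)

Factor the denominator: s^4 - 13*s^3 + 26*s^2 + 208*s - 672 = (s - 7)*(s - 6)*(s - 4)*(s + 4).
Partial fraction decomposition gives [-4/(s + 4)] + [-6/(s - 7)] + [6/(s - 4)] + [-3/(s - 6)].
Invert each term: -4/(s + 4) ↔ -4e^(-4t); -6/(s - 7) ↔ -6e^(7t); 6/(s - 4) ↔ 6e^(4t); -3/(s - 6) ↔ -3e^(6t).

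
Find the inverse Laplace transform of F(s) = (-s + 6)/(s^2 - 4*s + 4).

4*t*exp(2*t) - exp(2*t)

Factor the denominator: s^2 - 4*s + 4 = (s - 2)^2.
Partial fraction decomposition gives [-1/(s - 2)] + [4/(s - 2)^2].
Invert each term: -1/(s - 2) ↔ -e^(2t); 4/(s - 2)^2 ↔ 4t·e^(2t).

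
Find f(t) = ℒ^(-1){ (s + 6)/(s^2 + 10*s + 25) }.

f(t) = t*exp(-5*t) + exp(-5*t)

Factor the denominator: s^2 + 10*s + 25 = (s + 5)^2.
Partial fraction decomposition gives [1/(s + 5)] + [(s + 5)^(-2)].
Invert each term: 1/(s + 5) ↔ e^(-5t); 1/(s + 5)^2 ↔ t·e^(-5t).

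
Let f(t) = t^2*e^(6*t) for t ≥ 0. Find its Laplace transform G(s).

L{e^(6t)} = 1/(s - 6).
Then apply L{t^2·g(t)} = (-1)^2 d^2/ds^2[H(s)] with H(s) = 1/(s - 6):
differentiating 2 times and applying the sign gives 2/(s - 6)^3.

G(s) = 2/(s - 6)^3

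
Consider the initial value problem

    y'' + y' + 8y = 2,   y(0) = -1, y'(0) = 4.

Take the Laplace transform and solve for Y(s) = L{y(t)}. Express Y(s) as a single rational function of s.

Y(s) = (-s^2 + 3*s + 2)/(s^3 + s^2 + 8*s)

Take the Laplace transform of both sides.
Using L{y''} = s^2 Y - s·y(0) - y'(0) and L{y'} = sY - y(0), with y(0) = -1, y'(0) = 4, the left side becomes (s^2 + s + 8)Y - (-s + 3).
The right side is L{2} = 2/s.
So (s^2 + s + 8)Y = 2/s + (-s + 3).
Isolate Y and clear denominators.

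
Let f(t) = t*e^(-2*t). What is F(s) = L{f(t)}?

L{t} = 1!/s^2 = 1/s^2.
By the first shifting theorem, multiplying by e^(-2t) replaces s with s + 2.

F(s) = (s + 2)^(-2)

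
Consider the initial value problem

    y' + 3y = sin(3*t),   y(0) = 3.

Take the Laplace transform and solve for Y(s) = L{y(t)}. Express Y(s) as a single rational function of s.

Transform both sides with L{·}.
Using L{y'} = sY - y(0) = sY - 3, the left side becomes (s + 3)Y - (3).
The right side is L{sin(3*t)} = 3/(s^2 + 9).
So (s + 3)Y = 3/(s^2 + 9) + (3).
Solve for Y(s) and write it as one ratio of polynomials.

Y(s) = (3*s^2 + 30)/(s^3 + 3*s^2 + 9*s + 27)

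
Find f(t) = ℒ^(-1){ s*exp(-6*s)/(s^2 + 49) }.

f(t) = Heaviside(t - 6)*(cos(7*t - 42))

The factor e^(-6s) signals a time shift by c = 6 (second shifting theorem).
L{cos(7t)} = s/(s^2 + 49), so L^-1{s/(s^2 + 49)} = cos(7*t).
Hence the inverse is u(t - 6) times that function evaluated at t - 6.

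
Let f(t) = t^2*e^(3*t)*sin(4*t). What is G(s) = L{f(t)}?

G(s) = 8*(3*s^2 - 18*s + 11)/(s^2 - 6*s + 25)^3

L{sin(4t)} = 4/(s^2 + 16).
Multiplying by e^(3t) shifts s → s - 3, so L{e^(3*t)*sin(4*t)} = 4/((s - 3)^2 + 16).
Then apply L{t^2·g(t)} = (-1)^2 d^2/ds^2[H(s)] with H(s) = 4/((s - 3)^2 + 16):
differentiating 2 times and applying the sign gives 8*(3*s^2 - 18*s + 11)/(s^2 - 6*s + 25)^3.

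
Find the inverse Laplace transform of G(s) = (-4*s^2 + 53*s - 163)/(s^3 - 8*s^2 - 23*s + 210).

Factor the denominator: s^3 - 8*s^2 - 23*s + 210 = (s - 7)*(s - 6)*(s + 5).
Partial fraction decomposition gives [-1/(s - 6)] + [-4/(s + 5)] + [1/(s - 7)].
Invert each term: -1/(s - 6) ↔ -e^(6t); -4/(s + 5) ↔ -4e^(-5t); 1/(s - 7) ↔ e^(7t).

exp(7*t) - exp(6*t) - 4*exp(-5*t)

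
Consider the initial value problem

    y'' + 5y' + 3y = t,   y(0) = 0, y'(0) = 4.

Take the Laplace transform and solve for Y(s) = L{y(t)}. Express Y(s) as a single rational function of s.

Y(s) = (4*s^2 + 1)/(s^4 + 5*s^3 + 3*s^2)

Laplace-transform each side.
With L{y''} = s^2 Y - s·y(0) - y'(0) and L{y'} = sY - y(0), with y(0) = 0, y'(0) = 4: the LHS transforms to (s^2 + 5*s + 3)Y - (4).
The right side is L{t} = s^(-2).
So (s^2 + 5*s + 3)Y = s^(-2) + (4).
Solve for Y(s) and write it as one ratio of polynomials.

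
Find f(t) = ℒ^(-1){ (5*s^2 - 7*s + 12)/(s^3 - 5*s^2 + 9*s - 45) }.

f(t) = 3*exp(5*t) + sin(3*t) + 2*cos(3*t)

Factor the denominator: s^3 - 5*s^2 + 9*s - 45 = (s - 5)*(s^2 + 9).
Partial fraction decomposition gives [3/(s - 5)] + [2*s/(s^2 + 9)] + [3/(s^2 + 9)].
Invert each term: 3/(s - 5) ↔ 3e^(5t); 2·s/(s^2 + 9) ↔ 2cos(3t); 1·3/(s^2 + 9) ↔ sin(3t).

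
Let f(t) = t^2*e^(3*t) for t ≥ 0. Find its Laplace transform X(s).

X(s) = 2/(s - 3)^3

L{e^(3t)} = 1/(s - 3).
Then apply L{t^2·g(t)} = (-1)^2 d^2/ds^2[G(s)] with G(s) = 1/(s - 3):
differentiating 2 times and applying the sign gives 2/(s - 3)^3.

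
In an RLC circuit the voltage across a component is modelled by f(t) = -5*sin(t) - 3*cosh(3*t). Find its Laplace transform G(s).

G(s) = -3*s/(s^2 - 9) - 5/(s^2 + 1)

The transform is linear, so treat each term independently.
(-3)·[L{cosh(3t)} = s/(s^2 - 9)]; (-5)·[L{sin(t)} = 1/(s^2 + 1)].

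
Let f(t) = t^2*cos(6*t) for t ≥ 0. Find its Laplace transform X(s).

L{cos(6t)} = s/(s^2 + 36).
Then apply L{t^2·g(t)} = (-1)^2 d^2/ds^2[G(s)] with G(s) = s/(s^2 + 36):
differentiating 2 times and applying the sign gives 2*s*(s^2 - 108)/(s^2 + 36)^3.

X(s) = 2*s*(s^2 - 108)/(s^2 + 36)^3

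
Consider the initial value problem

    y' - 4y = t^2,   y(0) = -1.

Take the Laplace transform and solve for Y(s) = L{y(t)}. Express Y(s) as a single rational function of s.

Transform both sides with L{·}.
Using L{y'} = sY - y(0) = sY - (-1), the left side becomes (s - 4)Y - (-1).
The right side is L{t^2} = 2/s^3.
So (s - 4)Y = 2/s^3 + (-1).
Divide through and combine into a single rational function.

Y(s) = (-s^3 + 2)/(s^4 - 4*s^3)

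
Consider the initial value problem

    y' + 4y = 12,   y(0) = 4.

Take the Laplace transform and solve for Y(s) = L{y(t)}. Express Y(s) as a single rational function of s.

Laplace-transform each side.
With L{y'} = sY - y(0) = sY - 4: the LHS transforms to (s + 4)Y - (4).
The right side is L{12} = 12/s.
So (s + 4)Y = 12/s + (4).
Solve for Y(s) and write it as one ratio of polynomials.

Y(s) = (4*s + 12)/(s^2 + 4*s)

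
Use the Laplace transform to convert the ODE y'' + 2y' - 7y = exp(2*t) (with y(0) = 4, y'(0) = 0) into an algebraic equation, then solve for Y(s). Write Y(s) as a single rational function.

Transform both sides with L{·}.
The derivative rules (L{y''} = s^2 Y - s·y(0) - y'(0) and L{y'} = sY - y(0), with y(0) = 4, y'(0) = 0) turn the left side into (s^2 + 2*s - 7)Y - (4*s + 8).
The right side is L{exp(2*t)} = 1/(s - 2).
So (s^2 + 2*s - 7)Y = 1/(s - 2) + (4*s + 8).
Solve for Y(s) and write it as one ratio of polynomials.

Y(s) = (4*s^2 - 15)/(s^3 - 11*s + 14)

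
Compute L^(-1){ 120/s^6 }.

t^5

Since L{t^5} = 5!/s^6 = 120/s^6, the inverse is t^5.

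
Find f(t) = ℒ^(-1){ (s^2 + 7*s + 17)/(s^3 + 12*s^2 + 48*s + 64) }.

Factor the denominator: s^3 + 12*s^2 + 48*s + 64 = (s + 4)^3.
Partial fraction decomposition gives [1/(s + 4)] + [-1/(s + 4)^2] + [5/(s + 4)^3].
Invert each term: 1/(s + 4) ↔ e^(-4t); -1/(s + 4)^2 ↔ -t·e^(-4t); 5/(s + 4)^3 ↔ (5/2)t^2·e^(-4t).

f(t) = 5*t^2*exp(-4*t)/2 - t*exp(-4*t) + exp(-4*t)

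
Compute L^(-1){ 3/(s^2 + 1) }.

3*sin(t)

Since L{sin(t)} = 1/(s^2 + 1), the inverse is sin(t), scaled by 3.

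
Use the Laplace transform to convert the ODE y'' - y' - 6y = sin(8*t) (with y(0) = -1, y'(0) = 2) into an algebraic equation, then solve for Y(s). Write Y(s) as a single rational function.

Y(s) = (-s^3 + 3*s^2 - 64*s + 200)/(s^4 - s^3 + 58*s^2 - 64*s - 384)

Apply the Laplace transform to the equation.
With L{y''} = s^2 Y - s·y(0) - y'(0) and L{y'} = sY - y(0), with y(0) = -1, y'(0) = 2: the LHS transforms to (s^2 - s - 6)Y - (-s + 3).
The right side is L{sin(8*t)} = 8/(s^2 + 64).
So (s^2 - s - 6)Y = 8/(s^2 + 64) + (-s + 3).
Divide through and combine into a single rational function.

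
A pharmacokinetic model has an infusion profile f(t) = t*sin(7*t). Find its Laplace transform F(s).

L{sin(7t)} = 7/(s^2 + 49).
Then apply L{t·g(t)} = -d/ds[G(s)] with G(s) = 7/(s^2 + 49):
differentiating 1 time and applying the sign gives 14*s/(s^2 + 49)^2.

F(s) = 14*s/(s^2 + 49)^2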